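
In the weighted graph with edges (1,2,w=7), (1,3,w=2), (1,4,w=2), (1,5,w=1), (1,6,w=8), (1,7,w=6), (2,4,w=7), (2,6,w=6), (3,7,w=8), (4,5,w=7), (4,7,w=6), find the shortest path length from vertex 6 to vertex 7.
14 (path: 6 -> 1 -> 7; weights 8 + 6 = 14)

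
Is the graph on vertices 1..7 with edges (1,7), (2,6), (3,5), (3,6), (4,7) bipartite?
Yes. Partition: {1, 2, 3, 4}, {5, 6, 7}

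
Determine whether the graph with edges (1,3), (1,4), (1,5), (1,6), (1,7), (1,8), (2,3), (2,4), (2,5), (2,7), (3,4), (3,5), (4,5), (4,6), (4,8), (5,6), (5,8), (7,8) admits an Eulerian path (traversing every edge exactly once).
Yes (the graph is connected and exactly 2 vertices have odd degree: {6, 7}; any Eulerian path must start and end at those)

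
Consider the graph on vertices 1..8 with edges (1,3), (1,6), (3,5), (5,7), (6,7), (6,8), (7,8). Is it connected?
No, it has 3 components: {1, 3, 5, 6, 7, 8}, {2}, {4}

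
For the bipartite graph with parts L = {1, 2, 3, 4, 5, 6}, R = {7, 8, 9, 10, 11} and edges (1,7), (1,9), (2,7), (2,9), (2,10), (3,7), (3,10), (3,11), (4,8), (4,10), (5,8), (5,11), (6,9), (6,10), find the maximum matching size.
5 (matching: (1,9), (2,10), (3,7), (4,8), (5,11); upper bound min(|L|,|R|) = min(6,5) = 5)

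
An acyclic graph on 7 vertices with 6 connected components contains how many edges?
1 (Each of the 6 component trees on V_i vertices has V_i - 1 edges; summing gives V - C = 7 - 6 = 1)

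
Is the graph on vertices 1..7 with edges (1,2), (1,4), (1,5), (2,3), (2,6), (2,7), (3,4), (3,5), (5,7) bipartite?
Yes. Partition: {1, 3, 6, 7}, {2, 4, 5}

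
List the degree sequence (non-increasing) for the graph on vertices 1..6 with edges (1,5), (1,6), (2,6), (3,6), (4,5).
[3, 2, 2, 1, 1, 1] (degrees: deg(1)=2, deg(2)=1, deg(3)=1, deg(4)=1, deg(5)=2, deg(6)=3)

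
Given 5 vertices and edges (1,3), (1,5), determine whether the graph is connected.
No, it has 3 components: {1, 3, 5}, {2}, {4}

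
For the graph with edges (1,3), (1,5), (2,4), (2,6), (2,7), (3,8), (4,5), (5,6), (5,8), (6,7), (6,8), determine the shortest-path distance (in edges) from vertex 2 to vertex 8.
2 (path: 2 -> 6 -> 8, 2 edges)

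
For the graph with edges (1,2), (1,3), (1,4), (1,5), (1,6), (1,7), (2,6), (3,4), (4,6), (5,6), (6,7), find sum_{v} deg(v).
22 (handshake: sum of degrees = 2|E| = 2 x 11 = 22)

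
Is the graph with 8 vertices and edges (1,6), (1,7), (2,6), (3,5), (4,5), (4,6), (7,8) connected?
Yes (BFS from 1 visits [1, 6, 7, 2, 4, 8, 5, 3] — all 8 vertices reached)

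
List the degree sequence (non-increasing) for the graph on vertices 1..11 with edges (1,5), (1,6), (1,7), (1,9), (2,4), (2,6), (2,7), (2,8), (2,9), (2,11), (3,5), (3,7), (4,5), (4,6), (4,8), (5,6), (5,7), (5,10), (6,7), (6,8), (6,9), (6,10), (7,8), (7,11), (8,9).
[8, 7, 6, 6, 5, 4, 4, 4, 2, 2, 2] (degrees: deg(1)=4, deg(2)=6, deg(3)=2, deg(4)=4, deg(5)=6, deg(6)=8, deg(7)=7, deg(8)=5, deg(9)=4, deg(10)=2, deg(11)=2)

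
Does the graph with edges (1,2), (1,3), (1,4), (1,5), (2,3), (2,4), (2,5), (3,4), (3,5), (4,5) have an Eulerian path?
Yes — and in fact it has an Eulerian circuit (the graph is connected and all 5 vertices have even degree)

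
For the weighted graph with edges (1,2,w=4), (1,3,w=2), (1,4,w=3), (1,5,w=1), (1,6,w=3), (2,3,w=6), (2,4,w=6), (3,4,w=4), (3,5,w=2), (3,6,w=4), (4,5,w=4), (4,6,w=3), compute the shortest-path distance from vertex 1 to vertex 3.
2 (path: 1 -> 3; weights 2 = 2)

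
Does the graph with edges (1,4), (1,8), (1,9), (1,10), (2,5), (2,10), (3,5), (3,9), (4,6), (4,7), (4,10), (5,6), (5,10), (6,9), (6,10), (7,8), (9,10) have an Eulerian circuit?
Yes (the graph is connected and all 10 vertices have even degree)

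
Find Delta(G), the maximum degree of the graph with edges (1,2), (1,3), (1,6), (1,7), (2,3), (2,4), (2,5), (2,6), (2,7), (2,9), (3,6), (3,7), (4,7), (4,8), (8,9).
7 (attained at vertex 2)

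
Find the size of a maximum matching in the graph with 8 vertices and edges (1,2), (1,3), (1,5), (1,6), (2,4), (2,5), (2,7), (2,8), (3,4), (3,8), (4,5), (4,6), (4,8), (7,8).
4 (matching: (1,6), (2,7), (3,8), (4,5); upper bound floor(n/2) = floor(8/2) = 4)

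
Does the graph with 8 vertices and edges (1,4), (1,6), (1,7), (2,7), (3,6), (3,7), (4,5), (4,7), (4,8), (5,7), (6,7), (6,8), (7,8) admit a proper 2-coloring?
No (odd cycle of length 3: 7 -> 1 -> 6 -> 7)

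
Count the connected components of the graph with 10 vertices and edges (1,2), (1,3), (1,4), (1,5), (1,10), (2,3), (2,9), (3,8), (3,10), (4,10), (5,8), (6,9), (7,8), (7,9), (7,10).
1 (components: {1, 2, 3, 4, 5, 6, 7, 8, 9, 10})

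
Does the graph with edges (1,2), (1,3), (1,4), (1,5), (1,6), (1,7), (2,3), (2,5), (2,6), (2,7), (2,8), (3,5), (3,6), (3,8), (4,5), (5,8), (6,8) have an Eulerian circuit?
No (2 vertices have odd degree: {3, 5}; Eulerian circuit requires 0)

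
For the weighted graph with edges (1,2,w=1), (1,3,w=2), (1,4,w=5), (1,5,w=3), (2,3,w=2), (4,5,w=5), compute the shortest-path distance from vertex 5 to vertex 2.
4 (path: 5 -> 1 -> 2; weights 3 + 1 = 4)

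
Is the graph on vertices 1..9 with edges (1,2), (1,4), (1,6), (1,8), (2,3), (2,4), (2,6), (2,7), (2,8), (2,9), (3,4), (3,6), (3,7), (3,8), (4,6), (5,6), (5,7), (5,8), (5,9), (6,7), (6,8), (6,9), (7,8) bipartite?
No (odd cycle of length 3: 6 -> 1 -> 2 -> 6)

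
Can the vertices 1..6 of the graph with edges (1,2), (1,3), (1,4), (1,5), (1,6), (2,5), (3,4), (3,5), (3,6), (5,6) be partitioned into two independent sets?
No (odd cycle of length 3: 4 -> 1 -> 3 -> 4)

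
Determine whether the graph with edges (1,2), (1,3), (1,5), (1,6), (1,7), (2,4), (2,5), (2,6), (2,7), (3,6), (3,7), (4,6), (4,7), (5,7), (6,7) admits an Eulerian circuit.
No (6 vertices have odd degree: {1, 2, 3, 4, 5, 6}; Eulerian circuit requires 0)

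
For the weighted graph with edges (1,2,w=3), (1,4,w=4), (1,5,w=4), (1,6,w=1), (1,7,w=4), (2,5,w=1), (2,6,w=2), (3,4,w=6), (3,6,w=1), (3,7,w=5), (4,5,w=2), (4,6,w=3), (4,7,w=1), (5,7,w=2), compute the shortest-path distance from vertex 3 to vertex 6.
1 (path: 3 -> 6; weights 1 = 1)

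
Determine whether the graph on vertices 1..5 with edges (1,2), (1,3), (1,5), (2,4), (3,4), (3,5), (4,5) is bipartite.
No (odd cycle of length 3: 5 -> 1 -> 3 -> 5)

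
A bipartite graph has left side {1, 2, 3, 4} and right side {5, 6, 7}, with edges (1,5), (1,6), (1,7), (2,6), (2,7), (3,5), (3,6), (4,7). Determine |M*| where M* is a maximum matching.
3 (matching: (1,7), (2,6), (3,5); upper bound min(|L|,|R|) = min(4,3) = 3)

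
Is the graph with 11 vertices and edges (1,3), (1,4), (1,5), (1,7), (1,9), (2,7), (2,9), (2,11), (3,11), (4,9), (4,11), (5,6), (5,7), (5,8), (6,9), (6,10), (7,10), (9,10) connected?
Yes (BFS from 1 visits [1, 3, 4, 5, 7, 9, 11, 6, 8, 2, 10] — all 11 vertices reached)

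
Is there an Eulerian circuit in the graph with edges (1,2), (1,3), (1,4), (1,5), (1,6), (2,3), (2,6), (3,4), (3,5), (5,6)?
No (4 vertices have odd degree: {1, 2, 5, 6}; Eulerian circuit requires 0)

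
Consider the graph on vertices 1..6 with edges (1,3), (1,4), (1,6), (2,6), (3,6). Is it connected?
No, it has 2 components: {1, 2, 3, 4, 6}, {5}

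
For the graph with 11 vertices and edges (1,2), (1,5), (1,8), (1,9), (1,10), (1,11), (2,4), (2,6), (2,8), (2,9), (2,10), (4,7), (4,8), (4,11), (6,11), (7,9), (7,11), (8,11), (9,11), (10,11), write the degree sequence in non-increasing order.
[7, 6, 6, 4, 4, 4, 3, 3, 2, 1, 0] (degrees: deg(1)=6, deg(2)=6, deg(3)=0, deg(4)=4, deg(5)=1, deg(6)=2, deg(7)=3, deg(8)=4, deg(9)=4, deg(10)=3, deg(11)=7)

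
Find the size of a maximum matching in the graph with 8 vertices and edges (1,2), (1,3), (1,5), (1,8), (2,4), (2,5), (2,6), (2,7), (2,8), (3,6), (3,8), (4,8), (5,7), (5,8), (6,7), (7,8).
4 (matching: (1,5), (2,7), (3,6), (4,8); upper bound floor(n/2) = floor(8/2) = 4)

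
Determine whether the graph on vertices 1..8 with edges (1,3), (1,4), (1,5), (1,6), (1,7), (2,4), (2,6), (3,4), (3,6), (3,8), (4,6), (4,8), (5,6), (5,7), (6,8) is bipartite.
No (odd cycle of length 3: 3 -> 1 -> 4 -> 3)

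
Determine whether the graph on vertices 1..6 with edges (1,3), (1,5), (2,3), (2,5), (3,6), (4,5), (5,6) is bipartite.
Yes. Partition: {1, 2, 4, 6}, {3, 5}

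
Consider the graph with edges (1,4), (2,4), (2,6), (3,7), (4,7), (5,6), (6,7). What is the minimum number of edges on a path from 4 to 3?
2 (path: 4 -> 7 -> 3, 2 edges)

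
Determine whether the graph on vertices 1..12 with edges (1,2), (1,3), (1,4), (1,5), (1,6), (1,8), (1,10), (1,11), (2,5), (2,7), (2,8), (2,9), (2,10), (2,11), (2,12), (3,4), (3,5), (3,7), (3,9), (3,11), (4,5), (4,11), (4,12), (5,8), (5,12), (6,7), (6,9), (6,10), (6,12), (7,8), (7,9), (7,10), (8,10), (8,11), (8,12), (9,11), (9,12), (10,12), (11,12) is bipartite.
No (odd cycle of length 3: 8 -> 1 -> 2 -> 8)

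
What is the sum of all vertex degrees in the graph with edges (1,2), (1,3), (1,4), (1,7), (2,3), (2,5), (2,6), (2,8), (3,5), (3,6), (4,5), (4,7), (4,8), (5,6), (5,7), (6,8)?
32 (handshake: sum of degrees = 2|E| = 2 x 16 = 32)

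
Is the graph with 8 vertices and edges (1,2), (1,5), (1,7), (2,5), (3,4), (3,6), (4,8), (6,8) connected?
No, it has 2 components: {1, 2, 5, 7}, {3, 4, 6, 8}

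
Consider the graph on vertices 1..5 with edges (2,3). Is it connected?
No, it has 4 components: {1}, {2, 3}, {4}, {5}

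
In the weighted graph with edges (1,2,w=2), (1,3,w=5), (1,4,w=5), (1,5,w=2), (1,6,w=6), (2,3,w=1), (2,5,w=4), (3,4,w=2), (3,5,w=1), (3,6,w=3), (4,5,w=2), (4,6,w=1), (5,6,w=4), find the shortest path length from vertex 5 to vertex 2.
2 (path: 5 -> 3 -> 2; weights 1 + 1 = 2)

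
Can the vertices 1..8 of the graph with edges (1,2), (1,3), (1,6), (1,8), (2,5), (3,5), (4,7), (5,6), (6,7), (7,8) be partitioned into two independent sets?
Yes. Partition: {1, 5, 7}, {2, 3, 4, 6, 8}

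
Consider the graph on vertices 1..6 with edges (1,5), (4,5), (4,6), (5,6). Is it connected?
No, it has 3 components: {1, 4, 5, 6}, {2}, {3}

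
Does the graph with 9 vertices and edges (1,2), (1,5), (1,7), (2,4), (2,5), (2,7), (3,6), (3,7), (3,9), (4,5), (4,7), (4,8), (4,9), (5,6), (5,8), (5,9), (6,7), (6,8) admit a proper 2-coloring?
No (odd cycle of length 3: 7 -> 1 -> 2 -> 7)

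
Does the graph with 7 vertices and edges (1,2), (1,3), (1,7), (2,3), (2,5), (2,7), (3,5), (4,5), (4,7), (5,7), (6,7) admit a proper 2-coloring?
No (odd cycle of length 3: 7 -> 1 -> 2 -> 7)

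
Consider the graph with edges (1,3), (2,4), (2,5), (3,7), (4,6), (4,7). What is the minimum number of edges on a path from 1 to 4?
3 (path: 1 -> 3 -> 7 -> 4, 3 edges)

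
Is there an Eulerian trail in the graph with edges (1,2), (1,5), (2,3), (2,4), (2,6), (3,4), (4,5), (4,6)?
Yes — and in fact it has an Eulerian circuit (the graph is connected and all 6 vertices have even degree)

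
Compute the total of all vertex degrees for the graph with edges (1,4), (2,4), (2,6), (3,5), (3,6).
10 (handshake: sum of degrees = 2|E| = 2 x 5 = 10)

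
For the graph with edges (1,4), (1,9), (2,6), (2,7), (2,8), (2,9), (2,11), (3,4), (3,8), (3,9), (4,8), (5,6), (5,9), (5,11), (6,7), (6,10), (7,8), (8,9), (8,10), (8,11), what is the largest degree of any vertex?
7 (attained at vertex 8)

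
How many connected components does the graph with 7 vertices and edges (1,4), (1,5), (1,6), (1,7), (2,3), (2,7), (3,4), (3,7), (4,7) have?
1 (components: {1, 2, 3, 4, 5, 6, 7})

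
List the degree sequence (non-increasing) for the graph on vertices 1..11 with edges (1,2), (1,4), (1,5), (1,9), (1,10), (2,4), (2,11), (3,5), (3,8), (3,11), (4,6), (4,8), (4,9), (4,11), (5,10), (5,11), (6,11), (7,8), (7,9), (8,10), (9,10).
[6, 5, 5, 4, 4, 4, 4, 3, 3, 2, 2] (degrees: deg(1)=5, deg(2)=3, deg(3)=3, deg(4)=6, deg(5)=4, deg(6)=2, deg(7)=2, deg(8)=4, deg(9)=4, deg(10)=4, deg(11)=5)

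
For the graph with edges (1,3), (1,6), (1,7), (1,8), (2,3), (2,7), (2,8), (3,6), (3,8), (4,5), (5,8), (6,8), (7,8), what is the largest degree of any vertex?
6 (attained at vertex 8)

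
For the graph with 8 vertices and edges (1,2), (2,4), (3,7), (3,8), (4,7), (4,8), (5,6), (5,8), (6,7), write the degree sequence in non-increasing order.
[3, 3, 3, 2, 2, 2, 2, 1] (degrees: deg(1)=1, deg(2)=2, deg(3)=2, deg(4)=3, deg(5)=2, deg(6)=2, deg(7)=3, deg(8)=3)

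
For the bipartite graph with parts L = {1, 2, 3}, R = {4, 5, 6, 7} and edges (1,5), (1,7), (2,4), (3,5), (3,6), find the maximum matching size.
3 (matching: (1,7), (2,4), (3,6); upper bound min(|L|,|R|) = min(3,4) = 3)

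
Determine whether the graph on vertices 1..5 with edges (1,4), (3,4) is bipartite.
Yes. Partition: {1, 2, 3, 5}, {4}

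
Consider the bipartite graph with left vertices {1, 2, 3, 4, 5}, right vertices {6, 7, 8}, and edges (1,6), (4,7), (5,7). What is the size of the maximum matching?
2 (matching: (1,6), (4,7); upper bound min(|L|,|R|) = min(5,3) = 3)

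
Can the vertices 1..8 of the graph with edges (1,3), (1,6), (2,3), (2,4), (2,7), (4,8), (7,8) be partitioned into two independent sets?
Yes. Partition: {1, 2, 5, 8}, {3, 4, 6, 7}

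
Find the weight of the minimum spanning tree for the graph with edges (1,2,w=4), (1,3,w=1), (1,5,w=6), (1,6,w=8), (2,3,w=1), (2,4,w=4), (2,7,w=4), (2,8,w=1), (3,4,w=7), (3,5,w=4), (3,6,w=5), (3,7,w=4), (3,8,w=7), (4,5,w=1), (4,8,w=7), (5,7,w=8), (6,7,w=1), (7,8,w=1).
10 (MST edges: (1,3,w=1), (2,3,w=1), (2,4,w=4), (2,8,w=1), (4,5,w=1), (6,7,w=1), (7,8,w=1); sum of weights 1 + 1 + 4 + 1 + 1 + 1 + 1 = 10)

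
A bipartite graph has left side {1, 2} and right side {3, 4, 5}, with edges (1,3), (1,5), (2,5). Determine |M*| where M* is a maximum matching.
2 (matching: (1,3), (2,5); upper bound min(|L|,|R|) = min(2,3) = 2)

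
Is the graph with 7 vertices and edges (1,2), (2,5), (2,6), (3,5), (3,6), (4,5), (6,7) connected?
Yes (BFS from 1 visits [1, 2, 5, 6, 3, 4, 7] — all 7 vertices reached)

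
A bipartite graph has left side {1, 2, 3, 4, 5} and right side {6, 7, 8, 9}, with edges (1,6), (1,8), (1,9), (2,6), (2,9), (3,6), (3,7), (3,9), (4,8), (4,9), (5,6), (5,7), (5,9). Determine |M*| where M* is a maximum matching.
4 (matching: (1,9), (2,6), (3,7), (4,8); upper bound min(|L|,|R|) = min(5,4) = 4)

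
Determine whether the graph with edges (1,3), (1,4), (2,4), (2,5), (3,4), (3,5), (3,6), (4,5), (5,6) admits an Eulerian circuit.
Yes (the graph is connected and all 6 vertices have even degree)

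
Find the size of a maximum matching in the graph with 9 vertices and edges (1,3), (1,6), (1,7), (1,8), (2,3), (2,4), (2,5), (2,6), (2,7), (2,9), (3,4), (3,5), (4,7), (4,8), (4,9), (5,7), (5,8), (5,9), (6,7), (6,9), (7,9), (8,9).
4 (matching: (2,6), (3,5), (4,8), (7,9); upper bound floor(n/2) = floor(9/2) = 4)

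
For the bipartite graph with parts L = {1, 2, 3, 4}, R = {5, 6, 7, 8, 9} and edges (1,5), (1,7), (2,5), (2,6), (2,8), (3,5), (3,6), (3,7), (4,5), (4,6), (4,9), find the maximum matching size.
4 (matching: (1,7), (2,8), (3,6), (4,9); upper bound min(|L|,|R|) = min(4,5) = 4)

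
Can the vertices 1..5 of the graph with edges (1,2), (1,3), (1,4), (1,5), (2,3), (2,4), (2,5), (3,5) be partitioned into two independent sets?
No (odd cycle of length 3: 2 -> 1 -> 5 -> 2)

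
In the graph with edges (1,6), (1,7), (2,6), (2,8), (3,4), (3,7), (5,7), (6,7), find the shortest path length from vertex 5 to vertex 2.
3 (path: 5 -> 7 -> 6 -> 2, 3 edges)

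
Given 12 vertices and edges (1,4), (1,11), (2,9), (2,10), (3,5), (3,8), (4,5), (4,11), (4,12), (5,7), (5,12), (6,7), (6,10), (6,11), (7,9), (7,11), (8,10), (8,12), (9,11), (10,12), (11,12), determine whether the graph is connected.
Yes (BFS from 1 visits [1, 4, 11, 5, 12, 6, 7, 9, 3, 8, 10, 2] — all 12 vertices reached)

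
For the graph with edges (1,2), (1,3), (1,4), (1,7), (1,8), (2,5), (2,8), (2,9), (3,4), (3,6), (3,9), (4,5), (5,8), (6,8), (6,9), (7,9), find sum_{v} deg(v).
32 (handshake: sum of degrees = 2|E| = 2 x 16 = 32)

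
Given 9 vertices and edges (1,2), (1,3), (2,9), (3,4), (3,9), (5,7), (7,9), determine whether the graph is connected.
No, it has 3 components: {1, 2, 3, 4, 5, 7, 9}, {6}, {8}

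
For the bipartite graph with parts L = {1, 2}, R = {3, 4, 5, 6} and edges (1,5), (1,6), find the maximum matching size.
1 (matching: (1,6); upper bound min(|L|,|R|) = min(2,4) = 2)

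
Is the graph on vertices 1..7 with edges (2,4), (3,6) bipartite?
Yes. Partition: {1, 2, 3, 5, 7}, {4, 6}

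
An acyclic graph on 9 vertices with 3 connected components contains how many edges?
6 (Each of the 3 component trees on V_i vertices has V_i - 1 edges; summing gives V - C = 9 - 3 = 6)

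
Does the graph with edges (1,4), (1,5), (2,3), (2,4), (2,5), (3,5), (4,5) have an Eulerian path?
Yes (the graph is connected and exactly 2 vertices have odd degree: {2, 4}; any Eulerian path must start and end at those)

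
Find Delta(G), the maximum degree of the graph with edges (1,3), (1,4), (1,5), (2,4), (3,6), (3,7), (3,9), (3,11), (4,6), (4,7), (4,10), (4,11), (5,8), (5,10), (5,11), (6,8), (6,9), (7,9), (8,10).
6 (attained at vertex 4)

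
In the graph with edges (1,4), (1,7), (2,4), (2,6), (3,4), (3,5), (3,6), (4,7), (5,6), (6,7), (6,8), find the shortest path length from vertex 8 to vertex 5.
2 (path: 8 -> 6 -> 5, 2 edges)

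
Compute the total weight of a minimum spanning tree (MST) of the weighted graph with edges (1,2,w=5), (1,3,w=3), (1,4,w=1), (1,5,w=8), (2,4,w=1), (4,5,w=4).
9 (MST edges: (1,3,w=3), (1,4,w=1), (2,4,w=1), (4,5,w=4); sum of weights 3 + 1 + 1 + 4 = 9)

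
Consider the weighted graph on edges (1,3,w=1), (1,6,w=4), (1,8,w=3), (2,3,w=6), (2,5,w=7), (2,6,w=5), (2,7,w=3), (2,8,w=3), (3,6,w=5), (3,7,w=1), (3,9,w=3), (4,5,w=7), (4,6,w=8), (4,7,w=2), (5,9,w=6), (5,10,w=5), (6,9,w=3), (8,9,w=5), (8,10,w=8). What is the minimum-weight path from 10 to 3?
12 (path: 10 -> 8 -> 1 -> 3; weights 8 + 3 + 1 = 12)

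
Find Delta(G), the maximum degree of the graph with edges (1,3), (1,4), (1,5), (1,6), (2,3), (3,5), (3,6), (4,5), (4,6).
4 (attained at vertices 1, 3)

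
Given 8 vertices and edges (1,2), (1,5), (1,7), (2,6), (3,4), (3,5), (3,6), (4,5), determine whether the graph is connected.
No, it has 2 components: {1, 2, 3, 4, 5, 6, 7}, {8}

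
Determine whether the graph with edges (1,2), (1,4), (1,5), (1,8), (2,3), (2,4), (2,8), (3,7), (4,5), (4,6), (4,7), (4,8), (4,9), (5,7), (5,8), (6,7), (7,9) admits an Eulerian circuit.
No (2 vertices have odd degree: {4, 7}; Eulerian circuit requires 0)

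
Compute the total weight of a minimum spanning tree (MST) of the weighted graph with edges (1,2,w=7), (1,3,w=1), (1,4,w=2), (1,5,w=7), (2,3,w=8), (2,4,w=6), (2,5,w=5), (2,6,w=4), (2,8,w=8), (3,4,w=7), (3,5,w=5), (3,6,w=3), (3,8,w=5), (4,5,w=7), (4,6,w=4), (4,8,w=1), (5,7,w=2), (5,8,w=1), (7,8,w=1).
13 (MST edges: (1,3,w=1), (1,4,w=2), (2,6,w=4), (3,6,w=3), (4,8,w=1), (5,8,w=1), (7,8,w=1); sum of weights 1 + 2 + 4 + 3 + 1 + 1 + 1 = 13)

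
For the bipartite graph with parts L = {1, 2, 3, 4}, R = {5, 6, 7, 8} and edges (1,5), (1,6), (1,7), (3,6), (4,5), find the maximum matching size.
3 (matching: (1,7), (3,6), (4,5); upper bound min(|L|,|R|) = min(4,4) = 4)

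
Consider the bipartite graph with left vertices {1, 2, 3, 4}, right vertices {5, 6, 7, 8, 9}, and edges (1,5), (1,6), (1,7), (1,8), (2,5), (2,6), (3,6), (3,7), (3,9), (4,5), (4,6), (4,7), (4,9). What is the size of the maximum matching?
4 (matching: (1,8), (2,6), (3,9), (4,7); upper bound min(|L|,|R|) = min(4,5) = 4)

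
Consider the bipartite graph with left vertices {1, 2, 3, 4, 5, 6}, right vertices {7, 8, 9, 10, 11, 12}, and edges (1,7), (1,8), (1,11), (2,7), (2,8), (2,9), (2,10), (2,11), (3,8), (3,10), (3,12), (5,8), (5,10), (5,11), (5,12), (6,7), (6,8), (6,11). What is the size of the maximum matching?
5 (matching: (1,11), (2,9), (3,12), (5,10), (6,8); upper bound min(|L|,|R|) = min(6,6) = 6)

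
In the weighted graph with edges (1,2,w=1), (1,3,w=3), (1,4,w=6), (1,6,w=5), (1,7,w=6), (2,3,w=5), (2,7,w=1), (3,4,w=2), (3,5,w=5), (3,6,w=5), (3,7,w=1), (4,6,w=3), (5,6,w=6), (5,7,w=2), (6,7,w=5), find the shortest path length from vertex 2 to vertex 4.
4 (path: 2 -> 7 -> 3 -> 4; weights 1 + 1 + 2 = 4)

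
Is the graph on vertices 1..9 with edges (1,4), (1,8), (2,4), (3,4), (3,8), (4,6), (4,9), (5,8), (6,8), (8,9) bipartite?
Yes. Partition: {1, 2, 3, 5, 6, 7, 9}, {4, 8}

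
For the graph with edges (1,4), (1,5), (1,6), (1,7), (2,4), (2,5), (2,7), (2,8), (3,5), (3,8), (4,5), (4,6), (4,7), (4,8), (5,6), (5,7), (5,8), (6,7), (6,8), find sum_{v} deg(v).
38 (handshake: sum of degrees = 2|E| = 2 x 19 = 38)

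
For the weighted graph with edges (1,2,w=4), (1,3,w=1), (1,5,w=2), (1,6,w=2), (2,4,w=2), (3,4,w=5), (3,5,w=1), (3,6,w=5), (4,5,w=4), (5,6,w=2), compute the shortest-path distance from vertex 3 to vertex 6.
3 (path: 3 -> 1 -> 6; weights 1 + 2 = 3)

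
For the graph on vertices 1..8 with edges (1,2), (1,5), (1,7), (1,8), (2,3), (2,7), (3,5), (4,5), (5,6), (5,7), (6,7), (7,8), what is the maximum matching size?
4 (matching: (1,8), (2,3), (4,5), (6,7); upper bound floor(n/2) = floor(8/2) = 4)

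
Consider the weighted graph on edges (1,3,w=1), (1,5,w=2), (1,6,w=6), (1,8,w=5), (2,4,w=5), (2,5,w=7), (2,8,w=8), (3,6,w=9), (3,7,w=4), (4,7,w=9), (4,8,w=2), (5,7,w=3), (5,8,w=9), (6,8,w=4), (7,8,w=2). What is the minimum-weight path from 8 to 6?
4 (path: 8 -> 6; weights 4 = 4)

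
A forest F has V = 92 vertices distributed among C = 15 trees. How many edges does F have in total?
77 (Each of the 15 component trees on V_i vertices has V_i - 1 edges; summing gives V - C = 92 - 15 = 77)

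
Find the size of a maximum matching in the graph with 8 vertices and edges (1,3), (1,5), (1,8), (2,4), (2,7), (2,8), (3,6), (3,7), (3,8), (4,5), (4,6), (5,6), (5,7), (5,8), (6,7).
4 (matching: (1,5), (2,8), (3,7), (4,6); upper bound floor(n/2) = floor(8/2) = 4)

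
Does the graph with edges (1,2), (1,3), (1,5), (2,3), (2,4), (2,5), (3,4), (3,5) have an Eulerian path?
Yes (the graph is connected and exactly 2 vertices have odd degree: {1, 5}; any Eulerian path must start and end at those)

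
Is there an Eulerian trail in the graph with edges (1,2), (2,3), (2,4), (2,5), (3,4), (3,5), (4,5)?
No (4 vertices have odd degree: {1, 3, 4, 5}; Eulerian path requires 0 or 2)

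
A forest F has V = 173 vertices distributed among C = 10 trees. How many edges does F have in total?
163 (Each of the 10 component trees on V_i vertices has V_i - 1 edges; summing gives V - C = 173 - 10 = 163)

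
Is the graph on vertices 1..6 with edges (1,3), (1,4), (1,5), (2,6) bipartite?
Yes. Partition: {1, 2}, {3, 4, 5, 6}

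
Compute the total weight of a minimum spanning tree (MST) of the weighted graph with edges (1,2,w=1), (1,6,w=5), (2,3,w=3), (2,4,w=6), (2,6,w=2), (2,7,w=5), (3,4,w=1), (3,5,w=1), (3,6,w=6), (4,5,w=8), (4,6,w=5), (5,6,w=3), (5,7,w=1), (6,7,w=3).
9 (MST edges: (1,2,w=1), (2,3,w=3), (2,6,w=2), (3,4,w=1), (3,5,w=1), (5,7,w=1); sum of weights 1 + 3 + 2 + 1 + 1 + 1 = 9)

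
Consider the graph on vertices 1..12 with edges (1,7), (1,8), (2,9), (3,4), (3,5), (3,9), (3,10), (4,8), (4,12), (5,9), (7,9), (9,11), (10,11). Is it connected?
No, it has 2 components: {1, 2, 3, 4, 5, 7, 8, 9, 10, 11, 12}, {6}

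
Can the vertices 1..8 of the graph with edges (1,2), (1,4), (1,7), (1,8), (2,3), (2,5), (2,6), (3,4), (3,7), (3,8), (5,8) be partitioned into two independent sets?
Yes. Partition: {1, 3, 5, 6}, {2, 4, 7, 8}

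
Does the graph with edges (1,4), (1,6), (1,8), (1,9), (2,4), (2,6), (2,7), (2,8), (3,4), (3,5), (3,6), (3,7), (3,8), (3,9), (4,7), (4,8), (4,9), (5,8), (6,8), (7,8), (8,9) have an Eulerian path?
Yes — and in fact it has an Eulerian circuit (the graph is connected and all 9 vertices have even degree)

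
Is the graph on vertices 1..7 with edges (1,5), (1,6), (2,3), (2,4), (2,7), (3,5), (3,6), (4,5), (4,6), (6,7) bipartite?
Yes. Partition: {1, 3, 4, 7}, {2, 5, 6}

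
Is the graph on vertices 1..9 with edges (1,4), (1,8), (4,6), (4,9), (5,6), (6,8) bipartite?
Yes. Partition: {1, 2, 3, 6, 7, 9}, {4, 5, 8}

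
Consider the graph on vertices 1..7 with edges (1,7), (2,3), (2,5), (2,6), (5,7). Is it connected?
No, it has 2 components: {1, 2, 3, 5, 6, 7}, {4}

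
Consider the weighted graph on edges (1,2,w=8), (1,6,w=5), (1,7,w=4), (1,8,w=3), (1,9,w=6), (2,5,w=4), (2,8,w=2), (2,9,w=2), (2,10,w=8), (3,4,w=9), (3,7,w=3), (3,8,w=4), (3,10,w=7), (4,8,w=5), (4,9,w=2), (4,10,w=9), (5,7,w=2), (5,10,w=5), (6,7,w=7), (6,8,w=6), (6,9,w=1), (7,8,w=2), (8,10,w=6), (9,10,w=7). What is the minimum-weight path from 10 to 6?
8 (path: 10 -> 9 -> 6; weights 7 + 1 = 8)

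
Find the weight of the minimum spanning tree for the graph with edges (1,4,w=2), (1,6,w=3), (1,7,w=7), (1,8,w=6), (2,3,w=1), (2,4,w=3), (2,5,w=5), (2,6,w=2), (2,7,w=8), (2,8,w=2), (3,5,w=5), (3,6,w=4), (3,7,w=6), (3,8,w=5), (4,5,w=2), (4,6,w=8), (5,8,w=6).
18 (MST edges: (1,4,w=2), (1,6,w=3), (2,3,w=1), (2,6,w=2), (2,8,w=2), (3,7,w=6), (4,5,w=2); sum of weights 2 + 3 + 1 + 2 + 2 + 6 + 2 = 18)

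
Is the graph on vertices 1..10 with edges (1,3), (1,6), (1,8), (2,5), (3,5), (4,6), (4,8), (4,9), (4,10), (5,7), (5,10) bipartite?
Yes. Partition: {1, 4, 5}, {2, 3, 6, 7, 8, 9, 10}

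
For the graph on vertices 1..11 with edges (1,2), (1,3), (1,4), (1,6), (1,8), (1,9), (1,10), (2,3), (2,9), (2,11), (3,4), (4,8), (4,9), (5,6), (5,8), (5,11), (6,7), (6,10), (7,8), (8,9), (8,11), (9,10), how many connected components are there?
1 (components: {1, 2, 3, 4, 5, 6, 7, 8, 9, 10, 11})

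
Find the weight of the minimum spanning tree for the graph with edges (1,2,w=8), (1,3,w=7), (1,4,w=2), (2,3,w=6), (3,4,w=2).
10 (MST edges: (1,4,w=2), (2,3,w=6), (3,4,w=2); sum of weights 2 + 6 + 2 = 10)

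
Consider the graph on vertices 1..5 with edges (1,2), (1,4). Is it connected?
No, it has 3 components: {1, 2, 4}, {3}, {5}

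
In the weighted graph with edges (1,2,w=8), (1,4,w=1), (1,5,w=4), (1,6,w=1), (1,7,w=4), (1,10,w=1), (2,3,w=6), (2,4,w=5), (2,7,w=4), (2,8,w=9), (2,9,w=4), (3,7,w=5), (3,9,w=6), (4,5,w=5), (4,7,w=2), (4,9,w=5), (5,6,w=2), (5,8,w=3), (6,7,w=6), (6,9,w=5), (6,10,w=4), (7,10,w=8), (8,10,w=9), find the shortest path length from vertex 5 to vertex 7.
6 (path: 5 -> 6 -> 1 -> 4 -> 7; weights 2 + 1 + 1 + 2 = 6)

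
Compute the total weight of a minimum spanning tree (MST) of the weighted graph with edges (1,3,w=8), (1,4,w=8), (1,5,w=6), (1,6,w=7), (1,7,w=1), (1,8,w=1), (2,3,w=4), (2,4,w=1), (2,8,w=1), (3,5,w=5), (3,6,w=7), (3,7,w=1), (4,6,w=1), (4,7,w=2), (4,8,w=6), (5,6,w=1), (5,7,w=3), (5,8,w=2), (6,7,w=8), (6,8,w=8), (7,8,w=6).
7 (MST edges: (1,7,w=1), (1,8,w=1), (2,4,w=1), (2,8,w=1), (3,7,w=1), (4,6,w=1), (5,6,w=1); sum of weights 1 + 1 + 1 + 1 + 1 + 1 + 1 = 7)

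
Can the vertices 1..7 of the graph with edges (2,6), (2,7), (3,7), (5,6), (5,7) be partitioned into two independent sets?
Yes. Partition: {1, 2, 3, 4, 5}, {6, 7}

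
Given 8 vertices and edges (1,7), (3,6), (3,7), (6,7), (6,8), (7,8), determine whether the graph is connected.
No, it has 4 components: {1, 3, 6, 7, 8}, {2}, {4}, {5}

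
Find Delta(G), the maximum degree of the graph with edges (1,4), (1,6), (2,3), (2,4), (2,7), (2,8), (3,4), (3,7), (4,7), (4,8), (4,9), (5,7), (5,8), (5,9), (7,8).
6 (attained at vertex 4)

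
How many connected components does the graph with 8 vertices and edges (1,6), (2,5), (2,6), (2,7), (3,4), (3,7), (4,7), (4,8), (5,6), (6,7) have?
1 (components: {1, 2, 3, 4, 5, 6, 7, 8})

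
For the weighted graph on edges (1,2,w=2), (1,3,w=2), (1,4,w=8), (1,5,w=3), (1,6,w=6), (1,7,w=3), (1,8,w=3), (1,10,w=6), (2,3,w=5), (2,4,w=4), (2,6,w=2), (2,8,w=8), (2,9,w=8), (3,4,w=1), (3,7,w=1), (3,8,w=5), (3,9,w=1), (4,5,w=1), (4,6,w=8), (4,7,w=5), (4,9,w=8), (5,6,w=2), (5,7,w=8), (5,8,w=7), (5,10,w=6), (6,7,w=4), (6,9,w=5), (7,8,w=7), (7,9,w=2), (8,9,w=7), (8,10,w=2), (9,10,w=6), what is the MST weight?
15 (MST edges: (1,2,w=2), (1,3,w=2), (1,8,w=3), (2,6,w=2), (3,4,w=1), (3,7,w=1), (3,9,w=1), (4,5,w=1), (8,10,w=2); sum of weights 2 + 2 + 3 + 2 + 1 + 1 + 1 + 1 + 2 = 15)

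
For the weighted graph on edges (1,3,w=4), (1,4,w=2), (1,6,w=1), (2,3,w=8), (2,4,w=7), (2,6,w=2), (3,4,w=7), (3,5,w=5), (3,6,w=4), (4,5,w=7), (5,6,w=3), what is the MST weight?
12 (MST edges: (1,3,w=4), (1,4,w=2), (1,6,w=1), (2,6,w=2), (5,6,w=3); sum of weights 4 + 2 + 1 + 2 + 3 = 12)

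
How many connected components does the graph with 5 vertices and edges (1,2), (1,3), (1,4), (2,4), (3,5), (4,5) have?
1 (components: {1, 2, 3, 4, 5})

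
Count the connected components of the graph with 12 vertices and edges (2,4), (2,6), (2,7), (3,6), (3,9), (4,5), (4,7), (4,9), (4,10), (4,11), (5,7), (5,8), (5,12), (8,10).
2 (components: {1}, {2, 3, 4, 5, 6, 7, 8, 9, 10, 11, 12})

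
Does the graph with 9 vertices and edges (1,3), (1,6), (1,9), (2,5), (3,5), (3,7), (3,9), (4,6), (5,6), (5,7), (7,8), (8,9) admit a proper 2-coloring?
No (odd cycle of length 3: 3 -> 1 -> 9 -> 3)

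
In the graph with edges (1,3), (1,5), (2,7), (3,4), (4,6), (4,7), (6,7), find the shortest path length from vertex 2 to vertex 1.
4 (path: 2 -> 7 -> 4 -> 3 -> 1, 4 edges)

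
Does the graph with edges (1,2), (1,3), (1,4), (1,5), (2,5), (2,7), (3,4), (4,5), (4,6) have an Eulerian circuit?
No (4 vertices have odd degree: {2, 5, 6, 7}; Eulerian circuit requires 0)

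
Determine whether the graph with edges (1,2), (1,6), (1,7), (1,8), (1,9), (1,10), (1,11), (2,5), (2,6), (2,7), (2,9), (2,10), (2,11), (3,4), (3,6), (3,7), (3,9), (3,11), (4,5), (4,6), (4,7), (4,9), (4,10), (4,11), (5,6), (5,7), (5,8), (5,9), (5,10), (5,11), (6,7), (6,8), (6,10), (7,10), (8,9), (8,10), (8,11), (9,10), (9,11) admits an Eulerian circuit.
No (6 vertices have odd degree: {1, 2, 3, 4, 7, 11}; Eulerian circuit requires 0)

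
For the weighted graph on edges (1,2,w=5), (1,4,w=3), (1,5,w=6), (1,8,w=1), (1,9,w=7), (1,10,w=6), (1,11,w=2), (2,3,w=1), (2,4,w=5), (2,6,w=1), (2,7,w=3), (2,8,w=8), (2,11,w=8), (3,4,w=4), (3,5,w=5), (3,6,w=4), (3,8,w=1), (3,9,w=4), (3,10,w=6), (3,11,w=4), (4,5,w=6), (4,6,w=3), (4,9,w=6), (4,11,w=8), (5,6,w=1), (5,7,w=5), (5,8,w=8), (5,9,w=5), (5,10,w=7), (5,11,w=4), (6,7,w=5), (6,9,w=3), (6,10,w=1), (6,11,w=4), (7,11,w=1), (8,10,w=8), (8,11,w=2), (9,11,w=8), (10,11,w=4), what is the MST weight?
15 (MST edges: (1,4,w=3), (1,8,w=1), (1,11,w=2), (2,3,w=1), (2,6,w=1), (3,8,w=1), (5,6,w=1), (6,9,w=3), (6,10,w=1), (7,11,w=1); sum of weights 3 + 1 + 2 + 1 + 1 + 1 + 1 + 3 + 1 + 1 = 15)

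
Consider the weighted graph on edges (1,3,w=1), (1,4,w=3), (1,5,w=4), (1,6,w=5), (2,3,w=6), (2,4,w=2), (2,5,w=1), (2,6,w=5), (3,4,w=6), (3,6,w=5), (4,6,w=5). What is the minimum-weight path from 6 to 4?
5 (path: 6 -> 4; weights 5 = 5)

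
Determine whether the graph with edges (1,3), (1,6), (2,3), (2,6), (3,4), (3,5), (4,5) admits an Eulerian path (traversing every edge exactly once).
Yes — and in fact it has an Eulerian circuit (the graph is connected and all 6 vertices have even degree)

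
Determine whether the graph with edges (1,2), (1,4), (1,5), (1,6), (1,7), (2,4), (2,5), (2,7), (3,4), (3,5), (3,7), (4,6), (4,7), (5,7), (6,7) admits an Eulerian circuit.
No (4 vertices have odd degree: {1, 3, 4, 6}; Eulerian circuit requires 0)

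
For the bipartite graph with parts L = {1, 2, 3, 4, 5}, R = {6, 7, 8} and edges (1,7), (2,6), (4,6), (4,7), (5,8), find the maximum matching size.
3 (matching: (1,7), (2,6), (5,8); upper bound min(|L|,|R|) = min(5,3) = 3)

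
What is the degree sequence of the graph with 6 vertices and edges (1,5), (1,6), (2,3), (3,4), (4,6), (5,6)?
[3, 2, 2, 2, 2, 1] (degrees: deg(1)=2, deg(2)=1, deg(3)=2, deg(4)=2, deg(5)=2, deg(6)=3)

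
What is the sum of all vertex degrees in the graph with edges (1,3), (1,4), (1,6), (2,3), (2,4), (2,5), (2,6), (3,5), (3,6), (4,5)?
20 (handshake: sum of degrees = 2|E| = 2 x 10 = 20)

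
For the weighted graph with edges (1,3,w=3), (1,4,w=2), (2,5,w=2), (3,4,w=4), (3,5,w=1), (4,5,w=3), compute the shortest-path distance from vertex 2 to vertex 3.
3 (path: 2 -> 5 -> 3; weights 2 + 1 = 3)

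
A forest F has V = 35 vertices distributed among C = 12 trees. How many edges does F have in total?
23 (Each of the 12 component trees on V_i vertices has V_i - 1 edges; summing gives V - C = 35 - 12 = 23)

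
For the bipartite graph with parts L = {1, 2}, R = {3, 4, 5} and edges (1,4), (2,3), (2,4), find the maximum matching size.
2 (matching: (1,4), (2,3); upper bound min(|L|,|R|) = min(2,3) = 2)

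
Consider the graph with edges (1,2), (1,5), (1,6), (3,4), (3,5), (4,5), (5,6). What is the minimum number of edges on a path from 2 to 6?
2 (path: 2 -> 1 -> 6, 2 edges)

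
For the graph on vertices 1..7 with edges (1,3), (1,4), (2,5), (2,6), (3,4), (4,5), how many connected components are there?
2 (components: {1, 2, 3, 4, 5, 6}, {7})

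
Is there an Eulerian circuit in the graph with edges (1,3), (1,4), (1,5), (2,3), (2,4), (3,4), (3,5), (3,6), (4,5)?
No (4 vertices have odd degree: {1, 3, 5, 6}; Eulerian circuit requires 0)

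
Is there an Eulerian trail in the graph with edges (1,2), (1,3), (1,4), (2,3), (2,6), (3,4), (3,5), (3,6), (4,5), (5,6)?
No (6 vertices have odd degree: {1, 2, 3, 4, 5, 6}; Eulerian path requires 0 or 2)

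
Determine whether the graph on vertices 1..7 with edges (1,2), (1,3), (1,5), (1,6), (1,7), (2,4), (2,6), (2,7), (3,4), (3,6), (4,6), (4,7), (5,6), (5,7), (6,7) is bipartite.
No (odd cycle of length 3: 7 -> 1 -> 5 -> 7)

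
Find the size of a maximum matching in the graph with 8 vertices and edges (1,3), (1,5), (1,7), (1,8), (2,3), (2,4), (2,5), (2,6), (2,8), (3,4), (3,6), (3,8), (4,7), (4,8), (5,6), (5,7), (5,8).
4 (matching: (1,3), (2,6), (4,7), (5,8); upper bound floor(n/2) = floor(8/2) = 4)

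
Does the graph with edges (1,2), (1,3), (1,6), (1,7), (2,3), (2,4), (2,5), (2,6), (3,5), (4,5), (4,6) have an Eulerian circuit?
No (6 vertices have odd degree: {2, 3, 4, 5, 6, 7}; Eulerian circuit requires 0)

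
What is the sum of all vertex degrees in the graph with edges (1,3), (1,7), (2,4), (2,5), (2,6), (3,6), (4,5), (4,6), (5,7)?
18 (handshake: sum of degrees = 2|E| = 2 x 9 = 18)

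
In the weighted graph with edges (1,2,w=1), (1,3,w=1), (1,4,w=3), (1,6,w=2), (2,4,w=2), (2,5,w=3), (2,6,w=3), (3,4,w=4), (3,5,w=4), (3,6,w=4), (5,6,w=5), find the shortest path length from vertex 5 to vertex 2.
3 (path: 5 -> 2; weights 3 = 3)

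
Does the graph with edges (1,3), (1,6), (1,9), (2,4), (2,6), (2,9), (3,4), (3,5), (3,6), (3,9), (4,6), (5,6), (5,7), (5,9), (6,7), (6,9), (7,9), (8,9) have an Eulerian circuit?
No (8 vertices have odd degree: {1, 2, 3, 4, 6, 7, 8, 9}; Eulerian circuit requires 0)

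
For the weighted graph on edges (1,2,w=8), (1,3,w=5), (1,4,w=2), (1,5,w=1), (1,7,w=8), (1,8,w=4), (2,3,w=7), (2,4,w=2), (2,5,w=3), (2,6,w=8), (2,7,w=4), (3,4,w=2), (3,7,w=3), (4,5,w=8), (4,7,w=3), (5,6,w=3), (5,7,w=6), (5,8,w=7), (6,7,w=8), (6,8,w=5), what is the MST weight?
17 (MST edges: (1,4,w=2), (1,5,w=1), (1,8,w=4), (2,4,w=2), (3,4,w=2), (3,7,w=3), (5,6,w=3); sum of weights 2 + 1 + 4 + 2 + 2 + 3 + 3 = 17)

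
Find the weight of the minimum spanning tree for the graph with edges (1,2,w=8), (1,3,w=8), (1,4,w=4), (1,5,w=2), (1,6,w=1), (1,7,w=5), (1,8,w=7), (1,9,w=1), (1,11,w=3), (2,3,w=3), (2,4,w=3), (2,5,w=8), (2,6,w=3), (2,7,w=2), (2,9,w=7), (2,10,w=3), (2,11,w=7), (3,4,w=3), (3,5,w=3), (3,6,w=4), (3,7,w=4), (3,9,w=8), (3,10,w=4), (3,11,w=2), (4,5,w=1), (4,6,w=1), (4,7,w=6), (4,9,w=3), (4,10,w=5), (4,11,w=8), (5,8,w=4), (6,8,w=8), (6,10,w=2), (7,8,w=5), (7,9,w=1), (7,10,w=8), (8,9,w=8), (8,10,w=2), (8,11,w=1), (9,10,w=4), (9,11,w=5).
14 (MST edges: (1,6,w=1), (1,9,w=1), (2,7,w=2), (3,11,w=2), (4,5,w=1), (4,6,w=1), (6,10,w=2), (7,9,w=1), (8,10,w=2), (8,11,w=1); sum of weights 1 + 1 + 2 + 2 + 1 + 1 + 2 + 1 + 2 + 1 = 14)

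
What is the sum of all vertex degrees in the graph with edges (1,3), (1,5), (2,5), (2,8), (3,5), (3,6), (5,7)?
14 (handshake: sum of degrees = 2|E| = 2 x 7 = 14)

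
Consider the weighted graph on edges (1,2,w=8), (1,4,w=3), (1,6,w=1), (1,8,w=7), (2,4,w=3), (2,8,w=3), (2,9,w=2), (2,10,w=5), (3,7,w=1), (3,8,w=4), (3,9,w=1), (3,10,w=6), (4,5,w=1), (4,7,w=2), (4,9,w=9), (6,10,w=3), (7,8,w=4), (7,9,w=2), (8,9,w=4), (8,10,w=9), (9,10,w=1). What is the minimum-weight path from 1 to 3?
6 (path: 1 -> 6 -> 10 -> 9 -> 3; weights 1 + 3 + 1 + 1 = 6)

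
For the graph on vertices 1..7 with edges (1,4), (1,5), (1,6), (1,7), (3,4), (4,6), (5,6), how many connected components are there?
2 (components: {1, 3, 4, 5, 6, 7}, {2})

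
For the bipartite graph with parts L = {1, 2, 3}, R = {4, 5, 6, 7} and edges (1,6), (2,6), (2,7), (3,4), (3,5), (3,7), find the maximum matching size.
3 (matching: (1,6), (2,7), (3,5); upper bound min(|L|,|R|) = min(3,4) = 3)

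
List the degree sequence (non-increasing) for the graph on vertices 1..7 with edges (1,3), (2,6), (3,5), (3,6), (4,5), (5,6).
[3, 3, 3, 1, 1, 1, 0] (degrees: deg(1)=1, deg(2)=1, deg(3)=3, deg(4)=1, deg(5)=3, deg(6)=3, deg(7)=0)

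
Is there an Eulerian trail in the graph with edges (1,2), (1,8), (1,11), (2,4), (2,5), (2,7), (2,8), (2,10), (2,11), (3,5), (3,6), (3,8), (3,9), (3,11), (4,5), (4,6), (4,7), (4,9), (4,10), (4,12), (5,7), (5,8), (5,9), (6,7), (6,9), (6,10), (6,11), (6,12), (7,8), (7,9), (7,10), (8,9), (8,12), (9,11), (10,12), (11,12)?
No (10 vertices have odd degree: {1, 2, 3, 4, 6, 7, 8, 9, 10, 12}; Eulerian path requires 0 or 2)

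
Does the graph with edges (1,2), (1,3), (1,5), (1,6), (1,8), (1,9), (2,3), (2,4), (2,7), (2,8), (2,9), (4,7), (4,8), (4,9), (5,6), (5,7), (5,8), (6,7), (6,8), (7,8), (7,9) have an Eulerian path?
Yes — and in fact it has an Eulerian circuit (the graph is connected and all 9 vertices have even degree)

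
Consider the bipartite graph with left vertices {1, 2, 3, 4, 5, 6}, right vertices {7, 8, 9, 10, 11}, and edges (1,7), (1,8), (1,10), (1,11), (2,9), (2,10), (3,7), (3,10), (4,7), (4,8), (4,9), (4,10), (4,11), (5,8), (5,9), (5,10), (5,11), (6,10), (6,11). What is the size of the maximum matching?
5 (matching: (1,11), (2,10), (3,7), (4,9), (5,8); upper bound min(|L|,|R|) = min(6,5) = 5)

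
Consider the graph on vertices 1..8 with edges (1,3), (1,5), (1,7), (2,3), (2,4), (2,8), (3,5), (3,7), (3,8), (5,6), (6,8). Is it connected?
Yes (BFS from 1 visits [1, 3, 5, 7, 2, 8, 6, 4] — all 8 vertices reached)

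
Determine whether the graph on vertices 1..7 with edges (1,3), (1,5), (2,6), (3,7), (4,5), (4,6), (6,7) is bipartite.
Yes. Partition: {1, 2, 4, 7}, {3, 5, 6}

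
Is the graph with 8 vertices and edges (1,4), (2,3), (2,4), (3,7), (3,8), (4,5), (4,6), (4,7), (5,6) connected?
Yes (BFS from 1 visits [1, 4, 2, 5, 6, 7, 3, 8] — all 8 vertices reached)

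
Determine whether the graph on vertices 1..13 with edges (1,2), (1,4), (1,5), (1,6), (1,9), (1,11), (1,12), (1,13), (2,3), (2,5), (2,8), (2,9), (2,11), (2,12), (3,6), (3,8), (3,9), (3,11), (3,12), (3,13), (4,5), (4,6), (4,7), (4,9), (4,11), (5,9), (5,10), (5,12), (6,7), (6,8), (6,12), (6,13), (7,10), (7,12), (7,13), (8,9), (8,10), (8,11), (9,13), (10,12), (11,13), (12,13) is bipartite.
No (odd cycle of length 3: 13 -> 1 -> 12 -> 13)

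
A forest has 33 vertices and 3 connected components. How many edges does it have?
30 (Each of the 3 component trees on V_i vertices has V_i - 1 edges; summing gives V - C = 33 - 3 = 30)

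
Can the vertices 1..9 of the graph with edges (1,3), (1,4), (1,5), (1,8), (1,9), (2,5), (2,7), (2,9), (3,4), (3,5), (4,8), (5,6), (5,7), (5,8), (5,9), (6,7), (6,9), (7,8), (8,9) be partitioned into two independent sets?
No (odd cycle of length 3: 4 -> 1 -> 8 -> 4)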